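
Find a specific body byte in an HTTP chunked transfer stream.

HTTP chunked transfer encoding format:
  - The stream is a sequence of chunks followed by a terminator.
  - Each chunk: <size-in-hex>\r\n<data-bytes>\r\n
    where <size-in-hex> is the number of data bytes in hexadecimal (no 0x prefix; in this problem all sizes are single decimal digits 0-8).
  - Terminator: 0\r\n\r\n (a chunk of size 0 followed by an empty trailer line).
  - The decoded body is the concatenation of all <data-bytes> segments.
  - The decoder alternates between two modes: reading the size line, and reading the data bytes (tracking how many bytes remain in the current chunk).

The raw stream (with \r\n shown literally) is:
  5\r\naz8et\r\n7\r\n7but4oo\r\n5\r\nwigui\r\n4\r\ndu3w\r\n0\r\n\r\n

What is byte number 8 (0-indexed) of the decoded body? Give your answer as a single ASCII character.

Chunk 1: stream[0..1]='5' size=0x5=5, data at stream[3..8]='az8et' -> body[0..5], body so far='az8et'
Chunk 2: stream[10..11]='7' size=0x7=7, data at stream[13..20]='7but4oo' -> body[5..12], body so far='az8et7but4oo'
Chunk 3: stream[22..23]='5' size=0x5=5, data at stream[25..30]='wigui' -> body[12..17], body so far='az8et7but4oowigui'
Chunk 4: stream[32..33]='4' size=0x4=4, data at stream[35..39]='du3w' -> body[17..21], body so far='az8et7but4oowiguidu3w'
Chunk 5: stream[41..42]='0' size=0 (terminator). Final body='az8et7but4oowiguidu3w' (21 bytes)
Body byte 8 = 't'

Answer: t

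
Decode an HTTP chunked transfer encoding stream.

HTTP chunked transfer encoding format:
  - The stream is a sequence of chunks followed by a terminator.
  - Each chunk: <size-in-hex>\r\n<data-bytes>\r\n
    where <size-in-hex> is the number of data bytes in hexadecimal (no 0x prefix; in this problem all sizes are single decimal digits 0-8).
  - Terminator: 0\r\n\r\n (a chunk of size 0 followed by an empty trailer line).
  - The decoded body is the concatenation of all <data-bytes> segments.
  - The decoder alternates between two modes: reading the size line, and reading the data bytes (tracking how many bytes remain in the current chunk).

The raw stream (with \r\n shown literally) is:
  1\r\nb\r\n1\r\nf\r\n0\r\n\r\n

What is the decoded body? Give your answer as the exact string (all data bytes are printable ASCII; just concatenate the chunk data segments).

Answer: bf

Derivation:
Chunk 1: stream[0..1]='1' size=0x1=1, data at stream[3..4]='b' -> body[0..1], body so far='b'
Chunk 2: stream[6..7]='1' size=0x1=1, data at stream[9..10]='f' -> body[1..2], body so far='bf'
Chunk 3: stream[12..13]='0' size=0 (terminator). Final body='bf' (2 bytes)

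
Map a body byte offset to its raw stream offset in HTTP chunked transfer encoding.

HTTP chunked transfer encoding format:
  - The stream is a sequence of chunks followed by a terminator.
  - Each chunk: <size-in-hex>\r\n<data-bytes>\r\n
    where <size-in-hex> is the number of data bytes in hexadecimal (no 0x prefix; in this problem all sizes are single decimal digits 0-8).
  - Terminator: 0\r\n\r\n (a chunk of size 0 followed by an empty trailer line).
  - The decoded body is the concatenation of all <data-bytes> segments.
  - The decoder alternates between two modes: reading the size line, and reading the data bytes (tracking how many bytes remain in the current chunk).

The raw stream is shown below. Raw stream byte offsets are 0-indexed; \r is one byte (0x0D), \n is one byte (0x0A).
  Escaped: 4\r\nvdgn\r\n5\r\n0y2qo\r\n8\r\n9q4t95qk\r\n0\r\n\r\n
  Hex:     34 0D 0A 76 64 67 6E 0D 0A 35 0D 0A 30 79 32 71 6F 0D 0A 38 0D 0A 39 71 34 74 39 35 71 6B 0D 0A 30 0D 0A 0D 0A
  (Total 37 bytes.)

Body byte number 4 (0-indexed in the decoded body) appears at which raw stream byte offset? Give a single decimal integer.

Chunk 1: stream[0..1]='4' size=0x4=4, data at stream[3..7]='vdgn' -> body[0..4], body so far='vdgn'
Chunk 2: stream[9..10]='5' size=0x5=5, data at stream[12..17]='0y2qo' -> body[4..9], body so far='vdgn0y2qo'
Chunk 3: stream[19..20]='8' size=0x8=8, data at stream[22..30]='9q4t95qk' -> body[9..17], body so far='vdgn0y2qo9q4t95qk'
Chunk 4: stream[32..33]='0' size=0 (terminator). Final body='vdgn0y2qo9q4t95qk' (17 bytes)
Body byte 4 at stream offset 12

Answer: 12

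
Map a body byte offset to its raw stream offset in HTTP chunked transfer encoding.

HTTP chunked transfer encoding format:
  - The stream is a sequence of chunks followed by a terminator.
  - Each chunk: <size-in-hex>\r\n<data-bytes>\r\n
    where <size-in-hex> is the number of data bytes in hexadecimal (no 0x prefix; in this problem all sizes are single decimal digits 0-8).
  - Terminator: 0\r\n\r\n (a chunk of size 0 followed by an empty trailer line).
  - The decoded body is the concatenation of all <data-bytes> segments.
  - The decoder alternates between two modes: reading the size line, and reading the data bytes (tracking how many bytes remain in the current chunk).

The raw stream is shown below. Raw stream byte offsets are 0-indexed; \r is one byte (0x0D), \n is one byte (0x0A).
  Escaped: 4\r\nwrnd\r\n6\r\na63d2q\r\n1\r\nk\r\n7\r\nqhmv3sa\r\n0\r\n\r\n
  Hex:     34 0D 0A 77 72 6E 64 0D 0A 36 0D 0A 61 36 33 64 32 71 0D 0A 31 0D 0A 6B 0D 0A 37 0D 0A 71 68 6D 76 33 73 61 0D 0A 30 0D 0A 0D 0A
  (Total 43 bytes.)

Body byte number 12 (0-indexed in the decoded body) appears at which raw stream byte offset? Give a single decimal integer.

Chunk 1: stream[0..1]='4' size=0x4=4, data at stream[3..7]='wrnd' -> body[0..4], body so far='wrnd'
Chunk 2: stream[9..10]='6' size=0x6=6, data at stream[12..18]='a63d2q' -> body[4..10], body so far='wrnda63d2q'
Chunk 3: stream[20..21]='1' size=0x1=1, data at stream[23..24]='k' -> body[10..11], body so far='wrnda63d2qk'
Chunk 4: stream[26..27]='7' size=0x7=7, data at stream[29..36]='qhmv3sa' -> body[11..18], body so far='wrnda63d2qkqhmv3sa'
Chunk 5: stream[38..39]='0' size=0 (terminator). Final body='wrnda63d2qkqhmv3sa' (18 bytes)
Body byte 12 at stream offset 30

Answer: 30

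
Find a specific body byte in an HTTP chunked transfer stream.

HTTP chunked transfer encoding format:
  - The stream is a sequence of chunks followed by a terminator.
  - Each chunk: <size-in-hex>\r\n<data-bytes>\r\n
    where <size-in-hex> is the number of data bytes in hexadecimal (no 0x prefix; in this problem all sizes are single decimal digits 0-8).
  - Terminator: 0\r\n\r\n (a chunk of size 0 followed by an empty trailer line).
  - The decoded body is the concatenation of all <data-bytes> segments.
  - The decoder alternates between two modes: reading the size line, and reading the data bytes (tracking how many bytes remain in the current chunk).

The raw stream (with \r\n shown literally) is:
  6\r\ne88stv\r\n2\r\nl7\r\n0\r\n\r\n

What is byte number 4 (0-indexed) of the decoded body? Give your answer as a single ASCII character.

Answer: t

Derivation:
Chunk 1: stream[0..1]='6' size=0x6=6, data at stream[3..9]='e88stv' -> body[0..6], body so far='e88stv'
Chunk 2: stream[11..12]='2' size=0x2=2, data at stream[14..16]='l7' -> body[6..8], body so far='e88stvl7'
Chunk 3: stream[18..19]='0' size=0 (terminator). Final body='e88stvl7' (8 bytes)
Body byte 4 = 't'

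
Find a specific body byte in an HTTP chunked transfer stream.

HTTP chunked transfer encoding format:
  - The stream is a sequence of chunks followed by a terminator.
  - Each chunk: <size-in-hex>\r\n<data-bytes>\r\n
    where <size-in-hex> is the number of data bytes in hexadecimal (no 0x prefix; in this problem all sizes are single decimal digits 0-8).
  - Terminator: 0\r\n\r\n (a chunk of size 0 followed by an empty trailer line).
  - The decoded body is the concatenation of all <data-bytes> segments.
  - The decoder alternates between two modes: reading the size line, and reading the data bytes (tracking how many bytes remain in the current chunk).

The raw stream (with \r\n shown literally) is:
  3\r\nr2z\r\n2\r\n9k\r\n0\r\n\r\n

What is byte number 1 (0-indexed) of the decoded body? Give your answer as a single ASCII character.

Answer: 2

Derivation:
Chunk 1: stream[0..1]='3' size=0x3=3, data at stream[3..6]='r2z' -> body[0..3], body so far='r2z'
Chunk 2: stream[8..9]='2' size=0x2=2, data at stream[11..13]='9k' -> body[3..5], body so far='r2z9k'
Chunk 3: stream[15..16]='0' size=0 (terminator). Final body='r2z9k' (5 bytes)
Body byte 1 = '2'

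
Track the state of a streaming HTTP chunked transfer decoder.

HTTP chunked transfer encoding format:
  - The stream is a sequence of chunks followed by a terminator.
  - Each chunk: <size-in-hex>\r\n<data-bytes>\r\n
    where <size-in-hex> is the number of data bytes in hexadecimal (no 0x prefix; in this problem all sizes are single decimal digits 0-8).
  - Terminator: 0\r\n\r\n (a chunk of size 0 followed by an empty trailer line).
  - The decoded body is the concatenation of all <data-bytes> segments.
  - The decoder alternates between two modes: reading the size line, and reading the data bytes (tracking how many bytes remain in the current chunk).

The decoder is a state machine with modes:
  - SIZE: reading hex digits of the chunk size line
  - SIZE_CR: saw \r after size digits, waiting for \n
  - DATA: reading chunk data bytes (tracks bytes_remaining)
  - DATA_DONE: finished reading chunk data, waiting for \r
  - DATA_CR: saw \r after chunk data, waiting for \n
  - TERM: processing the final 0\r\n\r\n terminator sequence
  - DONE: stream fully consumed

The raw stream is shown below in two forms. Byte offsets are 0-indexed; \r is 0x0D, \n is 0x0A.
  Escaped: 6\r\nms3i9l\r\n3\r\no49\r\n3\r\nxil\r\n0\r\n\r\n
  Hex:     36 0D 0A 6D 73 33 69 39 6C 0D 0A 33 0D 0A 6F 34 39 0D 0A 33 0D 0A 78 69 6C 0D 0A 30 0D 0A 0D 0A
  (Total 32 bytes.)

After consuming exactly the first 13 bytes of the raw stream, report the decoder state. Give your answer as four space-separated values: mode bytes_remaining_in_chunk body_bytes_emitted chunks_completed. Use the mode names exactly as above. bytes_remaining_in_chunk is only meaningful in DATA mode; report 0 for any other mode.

Byte 0 = '6': mode=SIZE remaining=0 emitted=0 chunks_done=0
Byte 1 = 0x0D: mode=SIZE_CR remaining=0 emitted=0 chunks_done=0
Byte 2 = 0x0A: mode=DATA remaining=6 emitted=0 chunks_done=0
Byte 3 = 'm': mode=DATA remaining=5 emitted=1 chunks_done=0
Byte 4 = 's': mode=DATA remaining=4 emitted=2 chunks_done=0
Byte 5 = '3': mode=DATA remaining=3 emitted=3 chunks_done=0
Byte 6 = 'i': mode=DATA remaining=2 emitted=4 chunks_done=0
Byte 7 = '9': mode=DATA remaining=1 emitted=5 chunks_done=0
Byte 8 = 'l': mode=DATA_DONE remaining=0 emitted=6 chunks_done=0
Byte 9 = 0x0D: mode=DATA_CR remaining=0 emitted=6 chunks_done=0
Byte 10 = 0x0A: mode=SIZE remaining=0 emitted=6 chunks_done=1
Byte 11 = '3': mode=SIZE remaining=0 emitted=6 chunks_done=1
Byte 12 = 0x0D: mode=SIZE_CR remaining=0 emitted=6 chunks_done=1

Answer: SIZE_CR 0 6 1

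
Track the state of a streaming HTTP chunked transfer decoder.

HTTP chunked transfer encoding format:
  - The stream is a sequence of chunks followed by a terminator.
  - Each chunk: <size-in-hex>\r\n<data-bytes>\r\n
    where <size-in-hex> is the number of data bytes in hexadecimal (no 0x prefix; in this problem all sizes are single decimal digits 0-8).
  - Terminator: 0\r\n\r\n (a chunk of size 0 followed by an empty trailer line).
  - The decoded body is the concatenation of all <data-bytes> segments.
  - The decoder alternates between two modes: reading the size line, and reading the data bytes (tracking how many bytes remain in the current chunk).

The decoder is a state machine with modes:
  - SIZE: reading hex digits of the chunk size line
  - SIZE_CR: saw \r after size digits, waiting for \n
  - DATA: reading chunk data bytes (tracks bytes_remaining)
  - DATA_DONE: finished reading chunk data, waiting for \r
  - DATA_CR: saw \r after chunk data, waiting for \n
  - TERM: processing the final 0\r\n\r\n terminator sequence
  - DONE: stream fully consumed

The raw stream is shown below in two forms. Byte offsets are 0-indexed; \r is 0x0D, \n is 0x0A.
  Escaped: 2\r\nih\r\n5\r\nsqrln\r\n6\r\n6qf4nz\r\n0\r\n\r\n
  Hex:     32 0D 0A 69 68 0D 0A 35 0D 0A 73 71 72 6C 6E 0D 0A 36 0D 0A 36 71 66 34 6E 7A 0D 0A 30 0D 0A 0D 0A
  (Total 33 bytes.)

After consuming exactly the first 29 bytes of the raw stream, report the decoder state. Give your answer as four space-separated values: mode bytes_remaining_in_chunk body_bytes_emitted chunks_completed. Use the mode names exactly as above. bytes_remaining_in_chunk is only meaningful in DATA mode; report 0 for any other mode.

Byte 0 = '2': mode=SIZE remaining=0 emitted=0 chunks_done=0
Byte 1 = 0x0D: mode=SIZE_CR remaining=0 emitted=0 chunks_done=0
Byte 2 = 0x0A: mode=DATA remaining=2 emitted=0 chunks_done=0
Byte 3 = 'i': mode=DATA remaining=1 emitted=1 chunks_done=0
Byte 4 = 'h': mode=DATA_DONE remaining=0 emitted=2 chunks_done=0
Byte 5 = 0x0D: mode=DATA_CR remaining=0 emitted=2 chunks_done=0
Byte 6 = 0x0A: mode=SIZE remaining=0 emitted=2 chunks_done=1
Byte 7 = '5': mode=SIZE remaining=0 emitted=2 chunks_done=1
Byte 8 = 0x0D: mode=SIZE_CR remaining=0 emitted=2 chunks_done=1
Byte 9 = 0x0A: mode=DATA remaining=5 emitted=2 chunks_done=1
Byte 10 = 's': mode=DATA remaining=4 emitted=3 chunks_done=1
Byte 11 = 'q': mode=DATA remaining=3 emitted=4 chunks_done=1
Byte 12 = 'r': mode=DATA remaining=2 emitted=5 chunks_done=1
Byte 13 = 'l': mode=DATA remaining=1 emitted=6 chunks_done=1
Byte 14 = 'n': mode=DATA_DONE remaining=0 emitted=7 chunks_done=1
Byte 15 = 0x0D: mode=DATA_CR remaining=0 emitted=7 chunks_done=1
Byte 16 = 0x0A: mode=SIZE remaining=0 emitted=7 chunks_done=2
Byte 17 = '6': mode=SIZE remaining=0 emitted=7 chunks_done=2
Byte 18 = 0x0D: mode=SIZE_CR remaining=0 emitted=7 chunks_done=2
Byte 19 = 0x0A: mode=DATA remaining=6 emitted=7 chunks_done=2
Byte 20 = '6': mode=DATA remaining=5 emitted=8 chunks_done=2
Byte 21 = 'q': mode=DATA remaining=4 emitted=9 chunks_done=2
Byte 22 = 'f': mode=DATA remaining=3 emitted=10 chunks_done=2
Byte 23 = '4': mode=DATA remaining=2 emitted=11 chunks_done=2
Byte 24 = 'n': mode=DATA remaining=1 emitted=12 chunks_done=2
Byte 25 = 'z': mode=DATA_DONE remaining=0 emitted=13 chunks_done=2
Byte 26 = 0x0D: mode=DATA_CR remaining=0 emitted=13 chunks_done=2
Byte 27 = 0x0A: mode=SIZE remaining=0 emitted=13 chunks_done=3
Byte 28 = '0': mode=SIZE remaining=0 emitted=13 chunks_done=3

Answer: SIZE 0 13 3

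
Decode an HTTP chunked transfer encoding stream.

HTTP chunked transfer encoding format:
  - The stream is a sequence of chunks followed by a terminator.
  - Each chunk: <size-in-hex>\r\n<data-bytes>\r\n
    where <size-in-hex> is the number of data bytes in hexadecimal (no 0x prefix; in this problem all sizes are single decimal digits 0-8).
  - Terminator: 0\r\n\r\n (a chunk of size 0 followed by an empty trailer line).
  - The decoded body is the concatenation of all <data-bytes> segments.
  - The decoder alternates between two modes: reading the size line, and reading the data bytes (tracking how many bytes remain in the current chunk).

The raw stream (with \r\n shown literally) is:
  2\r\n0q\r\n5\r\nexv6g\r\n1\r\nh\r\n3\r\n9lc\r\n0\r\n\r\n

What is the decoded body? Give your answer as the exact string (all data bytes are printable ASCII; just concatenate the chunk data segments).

Answer: 0qexv6gh9lc

Derivation:
Chunk 1: stream[0..1]='2' size=0x2=2, data at stream[3..5]='0q' -> body[0..2], body so far='0q'
Chunk 2: stream[7..8]='5' size=0x5=5, data at stream[10..15]='exv6g' -> body[2..7], body so far='0qexv6g'
Chunk 3: stream[17..18]='1' size=0x1=1, data at stream[20..21]='h' -> body[7..8], body so far='0qexv6gh'
Chunk 4: stream[23..24]='3' size=0x3=3, data at stream[26..29]='9lc' -> body[8..11], body so far='0qexv6gh9lc'
Chunk 5: stream[31..32]='0' size=0 (terminator). Final body='0qexv6gh9lc' (11 bytes)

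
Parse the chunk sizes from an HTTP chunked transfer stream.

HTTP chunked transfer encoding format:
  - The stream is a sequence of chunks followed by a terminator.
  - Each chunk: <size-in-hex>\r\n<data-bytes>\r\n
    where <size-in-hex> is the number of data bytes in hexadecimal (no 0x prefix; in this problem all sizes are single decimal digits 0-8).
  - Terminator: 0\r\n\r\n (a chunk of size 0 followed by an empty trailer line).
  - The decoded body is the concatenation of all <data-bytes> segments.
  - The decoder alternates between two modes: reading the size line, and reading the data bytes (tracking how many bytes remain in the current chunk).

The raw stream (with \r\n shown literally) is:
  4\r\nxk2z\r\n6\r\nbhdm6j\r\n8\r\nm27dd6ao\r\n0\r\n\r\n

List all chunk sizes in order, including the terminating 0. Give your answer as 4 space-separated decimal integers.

Chunk 1: stream[0..1]='4' size=0x4=4, data at stream[3..7]='xk2z' -> body[0..4], body so far='xk2z'
Chunk 2: stream[9..10]='6' size=0x6=6, data at stream[12..18]='bhdm6j' -> body[4..10], body so far='xk2zbhdm6j'
Chunk 3: stream[20..21]='8' size=0x8=8, data at stream[23..31]='m27dd6ao' -> body[10..18], body so far='xk2zbhdm6jm27dd6ao'
Chunk 4: stream[33..34]='0' size=0 (terminator). Final body='xk2zbhdm6jm27dd6ao' (18 bytes)

Answer: 4 6 8 0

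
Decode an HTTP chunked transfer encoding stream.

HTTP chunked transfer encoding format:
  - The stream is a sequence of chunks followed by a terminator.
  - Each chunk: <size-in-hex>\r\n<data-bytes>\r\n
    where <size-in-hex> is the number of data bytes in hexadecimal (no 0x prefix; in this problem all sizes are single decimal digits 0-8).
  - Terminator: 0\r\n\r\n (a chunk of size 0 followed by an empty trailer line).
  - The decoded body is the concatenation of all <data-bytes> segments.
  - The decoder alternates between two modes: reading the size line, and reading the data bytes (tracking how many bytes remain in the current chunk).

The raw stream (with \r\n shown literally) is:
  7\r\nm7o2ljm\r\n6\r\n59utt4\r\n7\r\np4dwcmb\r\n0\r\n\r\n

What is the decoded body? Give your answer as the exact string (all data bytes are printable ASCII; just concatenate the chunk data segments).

Chunk 1: stream[0..1]='7' size=0x7=7, data at stream[3..10]='m7o2ljm' -> body[0..7], body so far='m7o2ljm'
Chunk 2: stream[12..13]='6' size=0x6=6, data at stream[15..21]='59utt4' -> body[7..13], body so far='m7o2ljm59utt4'
Chunk 3: stream[23..24]='7' size=0x7=7, data at stream[26..33]='p4dwcmb' -> body[13..20], body so far='m7o2ljm59utt4p4dwcmb'
Chunk 4: stream[35..36]='0' size=0 (terminator). Final body='m7o2ljm59utt4p4dwcmb' (20 bytes)

Answer: m7o2ljm59utt4p4dwcmb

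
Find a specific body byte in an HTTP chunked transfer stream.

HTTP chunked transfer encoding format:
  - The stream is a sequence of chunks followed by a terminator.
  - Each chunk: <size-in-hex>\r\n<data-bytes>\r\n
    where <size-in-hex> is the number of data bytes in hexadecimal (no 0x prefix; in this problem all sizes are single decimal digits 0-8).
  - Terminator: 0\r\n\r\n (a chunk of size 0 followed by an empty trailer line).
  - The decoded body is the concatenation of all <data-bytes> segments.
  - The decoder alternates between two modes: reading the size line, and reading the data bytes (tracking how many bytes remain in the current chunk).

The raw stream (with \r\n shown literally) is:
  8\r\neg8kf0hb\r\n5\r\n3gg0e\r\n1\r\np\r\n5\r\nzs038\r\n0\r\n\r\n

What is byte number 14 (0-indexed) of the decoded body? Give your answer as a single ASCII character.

Chunk 1: stream[0..1]='8' size=0x8=8, data at stream[3..11]='eg8kf0hb' -> body[0..8], body so far='eg8kf0hb'
Chunk 2: stream[13..14]='5' size=0x5=5, data at stream[16..21]='3gg0e' -> body[8..13], body so far='eg8kf0hb3gg0e'
Chunk 3: stream[23..24]='1' size=0x1=1, data at stream[26..27]='p' -> body[13..14], body so far='eg8kf0hb3gg0ep'
Chunk 4: stream[29..30]='5' size=0x5=5, data at stream[32..37]='zs038' -> body[14..19], body so far='eg8kf0hb3gg0epzs038'
Chunk 5: stream[39..40]='0' size=0 (terminator). Final body='eg8kf0hb3gg0epzs038' (19 bytes)
Body byte 14 = 'z'

Answer: z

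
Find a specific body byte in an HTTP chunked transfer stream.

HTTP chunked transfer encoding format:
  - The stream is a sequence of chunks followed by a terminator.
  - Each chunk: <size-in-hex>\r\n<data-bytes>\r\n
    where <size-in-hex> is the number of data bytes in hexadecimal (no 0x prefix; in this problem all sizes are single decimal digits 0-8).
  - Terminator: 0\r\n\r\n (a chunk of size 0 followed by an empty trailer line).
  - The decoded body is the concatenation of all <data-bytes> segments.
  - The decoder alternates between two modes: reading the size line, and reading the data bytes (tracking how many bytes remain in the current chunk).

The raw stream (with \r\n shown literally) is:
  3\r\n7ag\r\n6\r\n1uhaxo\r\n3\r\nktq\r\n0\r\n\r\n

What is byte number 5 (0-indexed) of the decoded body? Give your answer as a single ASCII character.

Answer: h

Derivation:
Chunk 1: stream[0..1]='3' size=0x3=3, data at stream[3..6]='7ag' -> body[0..3], body so far='7ag'
Chunk 2: stream[8..9]='6' size=0x6=6, data at stream[11..17]='1uhaxo' -> body[3..9], body so far='7ag1uhaxo'
Chunk 3: stream[19..20]='3' size=0x3=3, data at stream[22..25]='ktq' -> body[9..12], body so far='7ag1uhaxoktq'
Chunk 4: stream[27..28]='0' size=0 (terminator). Final body='7ag1uhaxoktq' (12 bytes)
Body byte 5 = 'h'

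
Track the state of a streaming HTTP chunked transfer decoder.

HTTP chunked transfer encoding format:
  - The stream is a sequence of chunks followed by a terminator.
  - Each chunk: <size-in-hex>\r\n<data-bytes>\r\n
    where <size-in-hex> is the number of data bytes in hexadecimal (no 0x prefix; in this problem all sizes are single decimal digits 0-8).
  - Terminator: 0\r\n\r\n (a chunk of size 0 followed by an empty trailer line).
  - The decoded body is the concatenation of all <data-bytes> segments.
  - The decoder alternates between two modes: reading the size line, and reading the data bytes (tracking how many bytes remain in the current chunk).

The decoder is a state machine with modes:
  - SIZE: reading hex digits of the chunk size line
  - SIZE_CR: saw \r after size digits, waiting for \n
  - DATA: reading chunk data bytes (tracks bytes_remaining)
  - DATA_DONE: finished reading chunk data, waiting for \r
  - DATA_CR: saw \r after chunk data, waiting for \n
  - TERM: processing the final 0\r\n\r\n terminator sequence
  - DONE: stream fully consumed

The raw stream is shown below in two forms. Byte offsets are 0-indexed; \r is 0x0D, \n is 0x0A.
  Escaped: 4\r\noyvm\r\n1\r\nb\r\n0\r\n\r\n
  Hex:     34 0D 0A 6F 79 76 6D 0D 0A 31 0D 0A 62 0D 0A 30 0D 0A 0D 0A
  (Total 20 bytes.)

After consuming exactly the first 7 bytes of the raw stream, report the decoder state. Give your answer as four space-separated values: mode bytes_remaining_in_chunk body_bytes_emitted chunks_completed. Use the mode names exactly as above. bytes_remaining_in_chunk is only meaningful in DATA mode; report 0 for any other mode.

Byte 0 = '4': mode=SIZE remaining=0 emitted=0 chunks_done=0
Byte 1 = 0x0D: mode=SIZE_CR remaining=0 emitted=0 chunks_done=0
Byte 2 = 0x0A: mode=DATA remaining=4 emitted=0 chunks_done=0
Byte 3 = 'o': mode=DATA remaining=3 emitted=1 chunks_done=0
Byte 4 = 'y': mode=DATA remaining=2 emitted=2 chunks_done=0
Byte 5 = 'v': mode=DATA remaining=1 emitted=3 chunks_done=0
Byte 6 = 'm': mode=DATA_DONE remaining=0 emitted=4 chunks_done=0

Answer: DATA_DONE 0 4 0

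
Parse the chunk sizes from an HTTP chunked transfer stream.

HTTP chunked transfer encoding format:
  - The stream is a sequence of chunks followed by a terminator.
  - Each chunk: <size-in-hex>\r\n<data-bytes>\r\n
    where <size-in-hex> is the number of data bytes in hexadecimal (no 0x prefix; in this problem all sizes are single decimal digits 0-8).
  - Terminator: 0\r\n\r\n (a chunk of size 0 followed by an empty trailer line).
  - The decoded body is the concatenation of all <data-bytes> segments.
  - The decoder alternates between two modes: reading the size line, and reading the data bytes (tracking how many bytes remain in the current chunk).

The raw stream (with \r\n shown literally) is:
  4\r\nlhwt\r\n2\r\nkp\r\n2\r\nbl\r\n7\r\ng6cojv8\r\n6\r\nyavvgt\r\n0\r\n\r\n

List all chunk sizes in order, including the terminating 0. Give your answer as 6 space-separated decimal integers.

Chunk 1: stream[0..1]='4' size=0x4=4, data at stream[3..7]='lhwt' -> body[0..4], body so far='lhwt'
Chunk 2: stream[9..10]='2' size=0x2=2, data at stream[12..14]='kp' -> body[4..6], body so far='lhwtkp'
Chunk 3: stream[16..17]='2' size=0x2=2, data at stream[19..21]='bl' -> body[6..8], body so far='lhwtkpbl'
Chunk 4: stream[23..24]='7' size=0x7=7, data at stream[26..33]='g6cojv8' -> body[8..15], body so far='lhwtkpblg6cojv8'
Chunk 5: stream[35..36]='6' size=0x6=6, data at stream[38..44]='yavvgt' -> body[15..21], body so far='lhwtkpblg6cojv8yavvgt'
Chunk 6: stream[46..47]='0' size=0 (terminator). Final body='lhwtkpblg6cojv8yavvgt' (21 bytes)

Answer: 4 2 2 7 6 0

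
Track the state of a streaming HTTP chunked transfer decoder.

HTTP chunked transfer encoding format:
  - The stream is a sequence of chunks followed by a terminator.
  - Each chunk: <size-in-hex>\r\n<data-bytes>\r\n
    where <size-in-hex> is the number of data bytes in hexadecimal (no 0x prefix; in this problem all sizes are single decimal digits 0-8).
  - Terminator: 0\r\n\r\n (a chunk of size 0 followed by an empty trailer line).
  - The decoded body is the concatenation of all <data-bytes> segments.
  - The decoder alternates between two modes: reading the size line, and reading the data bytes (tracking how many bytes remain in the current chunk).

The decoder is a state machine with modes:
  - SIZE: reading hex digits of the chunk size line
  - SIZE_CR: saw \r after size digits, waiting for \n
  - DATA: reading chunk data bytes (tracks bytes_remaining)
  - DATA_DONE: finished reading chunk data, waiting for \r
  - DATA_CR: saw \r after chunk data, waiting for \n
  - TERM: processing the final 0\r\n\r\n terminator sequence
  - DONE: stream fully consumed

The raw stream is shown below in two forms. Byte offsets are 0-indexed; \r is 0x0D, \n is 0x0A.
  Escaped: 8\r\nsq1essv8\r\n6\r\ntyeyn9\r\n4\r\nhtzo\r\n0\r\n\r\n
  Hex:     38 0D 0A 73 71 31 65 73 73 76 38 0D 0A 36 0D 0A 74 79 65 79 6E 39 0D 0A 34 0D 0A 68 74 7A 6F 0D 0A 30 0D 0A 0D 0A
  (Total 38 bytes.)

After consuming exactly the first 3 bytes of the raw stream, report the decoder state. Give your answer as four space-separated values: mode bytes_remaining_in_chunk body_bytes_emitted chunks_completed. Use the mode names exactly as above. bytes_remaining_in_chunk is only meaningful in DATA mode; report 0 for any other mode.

Answer: DATA 8 0 0

Derivation:
Byte 0 = '8': mode=SIZE remaining=0 emitted=0 chunks_done=0
Byte 1 = 0x0D: mode=SIZE_CR remaining=0 emitted=0 chunks_done=0
Byte 2 = 0x0A: mode=DATA remaining=8 emitted=0 chunks_done=0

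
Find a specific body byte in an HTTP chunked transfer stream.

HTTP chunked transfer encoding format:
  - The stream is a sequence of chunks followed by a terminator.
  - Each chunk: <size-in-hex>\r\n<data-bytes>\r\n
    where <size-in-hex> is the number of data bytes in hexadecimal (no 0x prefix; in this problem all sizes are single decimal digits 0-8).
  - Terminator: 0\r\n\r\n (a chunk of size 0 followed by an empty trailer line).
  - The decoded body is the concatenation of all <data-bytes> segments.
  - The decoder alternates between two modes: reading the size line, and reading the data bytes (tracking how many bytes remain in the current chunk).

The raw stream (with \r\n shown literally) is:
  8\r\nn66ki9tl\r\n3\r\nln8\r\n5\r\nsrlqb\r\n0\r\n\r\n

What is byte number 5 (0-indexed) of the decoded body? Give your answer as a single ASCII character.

Answer: 9

Derivation:
Chunk 1: stream[0..1]='8' size=0x8=8, data at stream[3..11]='n66ki9tl' -> body[0..8], body so far='n66ki9tl'
Chunk 2: stream[13..14]='3' size=0x3=3, data at stream[16..19]='ln8' -> body[8..11], body so far='n66ki9tlln8'
Chunk 3: stream[21..22]='5' size=0x5=5, data at stream[24..29]='srlqb' -> body[11..16], body so far='n66ki9tlln8srlqb'
Chunk 4: stream[31..32]='0' size=0 (terminator). Final body='n66ki9tlln8srlqb' (16 bytes)
Body byte 5 = '9'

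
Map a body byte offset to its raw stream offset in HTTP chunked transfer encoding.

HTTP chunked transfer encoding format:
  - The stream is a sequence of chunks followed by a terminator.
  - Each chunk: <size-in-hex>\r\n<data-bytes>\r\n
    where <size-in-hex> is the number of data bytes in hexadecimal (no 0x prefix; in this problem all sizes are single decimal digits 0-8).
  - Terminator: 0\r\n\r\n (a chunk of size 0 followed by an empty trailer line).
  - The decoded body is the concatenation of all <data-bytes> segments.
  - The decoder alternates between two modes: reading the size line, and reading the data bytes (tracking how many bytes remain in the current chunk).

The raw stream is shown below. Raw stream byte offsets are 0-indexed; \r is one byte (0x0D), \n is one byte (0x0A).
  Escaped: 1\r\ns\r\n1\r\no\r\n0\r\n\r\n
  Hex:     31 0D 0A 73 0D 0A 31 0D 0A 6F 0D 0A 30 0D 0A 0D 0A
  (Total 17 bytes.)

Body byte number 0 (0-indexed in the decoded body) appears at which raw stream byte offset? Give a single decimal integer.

Answer: 3

Derivation:
Chunk 1: stream[0..1]='1' size=0x1=1, data at stream[3..4]='s' -> body[0..1], body so far='s'
Chunk 2: stream[6..7]='1' size=0x1=1, data at stream[9..10]='o' -> body[1..2], body so far='so'
Chunk 3: stream[12..13]='0' size=0 (terminator). Final body='so' (2 bytes)
Body byte 0 at stream offset 3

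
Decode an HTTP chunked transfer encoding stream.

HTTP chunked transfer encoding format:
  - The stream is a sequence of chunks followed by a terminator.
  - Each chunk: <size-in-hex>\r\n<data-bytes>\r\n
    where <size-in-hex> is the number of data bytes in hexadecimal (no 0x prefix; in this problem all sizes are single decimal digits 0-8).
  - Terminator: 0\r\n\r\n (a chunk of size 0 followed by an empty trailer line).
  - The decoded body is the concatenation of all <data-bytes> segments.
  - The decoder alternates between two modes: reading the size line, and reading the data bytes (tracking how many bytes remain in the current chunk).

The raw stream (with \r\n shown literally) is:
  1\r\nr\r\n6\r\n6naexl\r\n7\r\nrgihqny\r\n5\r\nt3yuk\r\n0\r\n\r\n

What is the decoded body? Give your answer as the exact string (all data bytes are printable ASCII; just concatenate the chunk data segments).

Answer: r6naexlrgihqnyt3yuk

Derivation:
Chunk 1: stream[0..1]='1' size=0x1=1, data at stream[3..4]='r' -> body[0..1], body so far='r'
Chunk 2: stream[6..7]='6' size=0x6=6, data at stream[9..15]='6naexl' -> body[1..7], body so far='r6naexl'
Chunk 3: stream[17..18]='7' size=0x7=7, data at stream[20..27]='rgihqny' -> body[7..14], body so far='r6naexlrgihqny'
Chunk 4: stream[29..30]='5' size=0x5=5, data at stream[32..37]='t3yuk' -> body[14..19], body so far='r6naexlrgihqnyt3yuk'
Chunk 5: stream[39..40]='0' size=0 (terminator). Final body='r6naexlrgihqnyt3yuk' (19 bytes)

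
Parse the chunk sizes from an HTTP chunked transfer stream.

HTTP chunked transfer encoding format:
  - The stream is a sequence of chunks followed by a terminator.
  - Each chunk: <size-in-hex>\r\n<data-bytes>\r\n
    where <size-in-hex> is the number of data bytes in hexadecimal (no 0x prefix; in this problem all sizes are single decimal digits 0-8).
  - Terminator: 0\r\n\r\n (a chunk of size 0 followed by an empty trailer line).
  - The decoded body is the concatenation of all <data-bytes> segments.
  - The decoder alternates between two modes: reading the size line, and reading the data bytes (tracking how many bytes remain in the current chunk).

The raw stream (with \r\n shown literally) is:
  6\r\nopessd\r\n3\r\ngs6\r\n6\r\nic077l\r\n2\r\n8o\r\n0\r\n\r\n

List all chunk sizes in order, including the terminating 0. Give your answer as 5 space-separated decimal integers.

Chunk 1: stream[0..1]='6' size=0x6=6, data at stream[3..9]='opessd' -> body[0..6], body so far='opessd'
Chunk 2: stream[11..12]='3' size=0x3=3, data at stream[14..17]='gs6' -> body[6..9], body so far='opessdgs6'
Chunk 3: stream[19..20]='6' size=0x6=6, data at stream[22..28]='ic077l' -> body[9..15], body so far='opessdgs6ic077l'
Chunk 4: stream[30..31]='2' size=0x2=2, data at stream[33..35]='8o' -> body[15..17], body so far='opessdgs6ic077l8o'
Chunk 5: stream[37..38]='0' size=0 (terminator). Final body='opessdgs6ic077l8o' (17 bytes)

Answer: 6 3 6 2 0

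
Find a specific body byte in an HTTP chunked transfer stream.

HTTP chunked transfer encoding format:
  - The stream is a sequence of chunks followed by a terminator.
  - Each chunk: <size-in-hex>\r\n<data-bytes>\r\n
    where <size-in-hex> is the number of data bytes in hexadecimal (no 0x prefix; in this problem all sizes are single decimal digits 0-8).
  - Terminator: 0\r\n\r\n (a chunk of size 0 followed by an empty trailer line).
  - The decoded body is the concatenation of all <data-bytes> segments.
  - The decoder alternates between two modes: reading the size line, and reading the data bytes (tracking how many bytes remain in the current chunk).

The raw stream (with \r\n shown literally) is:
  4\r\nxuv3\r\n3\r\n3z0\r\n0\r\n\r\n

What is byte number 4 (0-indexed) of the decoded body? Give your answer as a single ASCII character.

Chunk 1: stream[0..1]='4' size=0x4=4, data at stream[3..7]='xuv3' -> body[0..4], body so far='xuv3'
Chunk 2: stream[9..10]='3' size=0x3=3, data at stream[12..15]='3z0' -> body[4..7], body so far='xuv33z0'
Chunk 3: stream[17..18]='0' size=0 (terminator). Final body='xuv33z0' (7 bytes)
Body byte 4 = '3'

Answer: 3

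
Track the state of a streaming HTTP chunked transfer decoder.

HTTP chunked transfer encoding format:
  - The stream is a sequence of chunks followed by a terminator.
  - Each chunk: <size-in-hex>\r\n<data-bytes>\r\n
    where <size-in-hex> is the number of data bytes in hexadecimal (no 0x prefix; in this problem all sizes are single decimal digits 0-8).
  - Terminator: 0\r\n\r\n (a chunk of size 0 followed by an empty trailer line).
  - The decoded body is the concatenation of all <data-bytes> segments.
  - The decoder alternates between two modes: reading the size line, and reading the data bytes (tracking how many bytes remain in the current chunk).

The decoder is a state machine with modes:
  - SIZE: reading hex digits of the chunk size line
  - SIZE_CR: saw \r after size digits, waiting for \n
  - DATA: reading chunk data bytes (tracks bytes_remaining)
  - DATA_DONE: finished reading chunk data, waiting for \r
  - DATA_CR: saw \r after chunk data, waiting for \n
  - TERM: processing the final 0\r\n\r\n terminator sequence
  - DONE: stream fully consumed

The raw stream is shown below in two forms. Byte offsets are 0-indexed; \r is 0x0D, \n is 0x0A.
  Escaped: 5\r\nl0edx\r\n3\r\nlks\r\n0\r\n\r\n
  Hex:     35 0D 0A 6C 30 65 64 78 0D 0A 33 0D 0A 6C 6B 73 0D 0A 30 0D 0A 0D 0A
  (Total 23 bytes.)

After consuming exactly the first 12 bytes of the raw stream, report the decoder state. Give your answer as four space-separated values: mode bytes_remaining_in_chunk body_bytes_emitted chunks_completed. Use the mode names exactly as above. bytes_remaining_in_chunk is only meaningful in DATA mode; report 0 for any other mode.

Answer: SIZE_CR 0 5 1

Derivation:
Byte 0 = '5': mode=SIZE remaining=0 emitted=0 chunks_done=0
Byte 1 = 0x0D: mode=SIZE_CR remaining=0 emitted=0 chunks_done=0
Byte 2 = 0x0A: mode=DATA remaining=5 emitted=0 chunks_done=0
Byte 3 = 'l': mode=DATA remaining=4 emitted=1 chunks_done=0
Byte 4 = '0': mode=DATA remaining=3 emitted=2 chunks_done=0
Byte 5 = 'e': mode=DATA remaining=2 emitted=3 chunks_done=0
Byte 6 = 'd': mode=DATA remaining=1 emitted=4 chunks_done=0
Byte 7 = 'x': mode=DATA_DONE remaining=0 emitted=5 chunks_done=0
Byte 8 = 0x0D: mode=DATA_CR remaining=0 emitted=5 chunks_done=0
Byte 9 = 0x0A: mode=SIZE remaining=0 emitted=5 chunks_done=1
Byte 10 = '3': mode=SIZE remaining=0 emitted=5 chunks_done=1
Byte 11 = 0x0D: mode=SIZE_CR remaining=0 emitted=5 chunks_done=1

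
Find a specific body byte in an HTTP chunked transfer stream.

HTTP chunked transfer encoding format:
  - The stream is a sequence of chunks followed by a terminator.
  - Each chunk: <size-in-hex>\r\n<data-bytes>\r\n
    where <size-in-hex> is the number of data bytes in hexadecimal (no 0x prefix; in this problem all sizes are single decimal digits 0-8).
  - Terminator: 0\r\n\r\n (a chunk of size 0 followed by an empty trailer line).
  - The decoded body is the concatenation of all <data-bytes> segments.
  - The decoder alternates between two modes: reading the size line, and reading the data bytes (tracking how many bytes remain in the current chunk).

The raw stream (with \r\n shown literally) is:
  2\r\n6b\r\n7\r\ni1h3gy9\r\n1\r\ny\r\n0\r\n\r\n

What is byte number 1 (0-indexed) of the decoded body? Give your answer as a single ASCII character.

Chunk 1: stream[0..1]='2' size=0x2=2, data at stream[3..5]='6b' -> body[0..2], body so far='6b'
Chunk 2: stream[7..8]='7' size=0x7=7, data at stream[10..17]='i1h3gy9' -> body[2..9], body so far='6bi1h3gy9'
Chunk 3: stream[19..20]='1' size=0x1=1, data at stream[22..23]='y' -> body[9..10], body so far='6bi1h3gy9y'
Chunk 4: stream[25..26]='0' size=0 (terminator). Final body='6bi1h3gy9y' (10 bytes)
Body byte 1 = 'b'

Answer: b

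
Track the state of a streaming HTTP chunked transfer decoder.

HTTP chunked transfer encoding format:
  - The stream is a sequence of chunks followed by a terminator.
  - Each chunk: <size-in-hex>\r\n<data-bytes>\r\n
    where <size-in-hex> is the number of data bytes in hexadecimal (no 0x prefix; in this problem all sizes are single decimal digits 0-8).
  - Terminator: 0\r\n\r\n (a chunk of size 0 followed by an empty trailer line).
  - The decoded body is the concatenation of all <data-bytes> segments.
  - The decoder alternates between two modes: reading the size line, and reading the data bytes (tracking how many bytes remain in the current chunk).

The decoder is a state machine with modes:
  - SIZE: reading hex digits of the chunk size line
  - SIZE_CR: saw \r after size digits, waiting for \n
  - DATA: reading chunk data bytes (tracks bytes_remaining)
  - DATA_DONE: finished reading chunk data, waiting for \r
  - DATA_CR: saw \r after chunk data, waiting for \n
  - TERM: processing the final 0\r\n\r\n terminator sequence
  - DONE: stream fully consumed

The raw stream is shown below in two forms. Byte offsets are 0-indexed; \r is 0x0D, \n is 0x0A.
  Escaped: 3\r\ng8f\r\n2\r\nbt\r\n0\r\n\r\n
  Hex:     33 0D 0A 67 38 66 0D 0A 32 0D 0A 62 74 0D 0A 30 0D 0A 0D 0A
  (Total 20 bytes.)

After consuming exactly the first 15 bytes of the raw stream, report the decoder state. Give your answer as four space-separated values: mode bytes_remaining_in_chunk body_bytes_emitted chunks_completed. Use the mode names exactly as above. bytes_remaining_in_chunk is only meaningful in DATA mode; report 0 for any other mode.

Byte 0 = '3': mode=SIZE remaining=0 emitted=0 chunks_done=0
Byte 1 = 0x0D: mode=SIZE_CR remaining=0 emitted=0 chunks_done=0
Byte 2 = 0x0A: mode=DATA remaining=3 emitted=0 chunks_done=0
Byte 3 = 'g': mode=DATA remaining=2 emitted=1 chunks_done=0
Byte 4 = '8': mode=DATA remaining=1 emitted=2 chunks_done=0
Byte 5 = 'f': mode=DATA_DONE remaining=0 emitted=3 chunks_done=0
Byte 6 = 0x0D: mode=DATA_CR remaining=0 emitted=3 chunks_done=0
Byte 7 = 0x0A: mode=SIZE remaining=0 emitted=3 chunks_done=1
Byte 8 = '2': mode=SIZE remaining=0 emitted=3 chunks_done=1
Byte 9 = 0x0D: mode=SIZE_CR remaining=0 emitted=3 chunks_done=1
Byte 10 = 0x0A: mode=DATA remaining=2 emitted=3 chunks_done=1
Byte 11 = 'b': mode=DATA remaining=1 emitted=4 chunks_done=1
Byte 12 = 't': mode=DATA_DONE remaining=0 emitted=5 chunks_done=1
Byte 13 = 0x0D: mode=DATA_CR remaining=0 emitted=5 chunks_done=1
Byte 14 = 0x0A: mode=SIZE remaining=0 emitted=5 chunks_done=2

Answer: SIZE 0 5 2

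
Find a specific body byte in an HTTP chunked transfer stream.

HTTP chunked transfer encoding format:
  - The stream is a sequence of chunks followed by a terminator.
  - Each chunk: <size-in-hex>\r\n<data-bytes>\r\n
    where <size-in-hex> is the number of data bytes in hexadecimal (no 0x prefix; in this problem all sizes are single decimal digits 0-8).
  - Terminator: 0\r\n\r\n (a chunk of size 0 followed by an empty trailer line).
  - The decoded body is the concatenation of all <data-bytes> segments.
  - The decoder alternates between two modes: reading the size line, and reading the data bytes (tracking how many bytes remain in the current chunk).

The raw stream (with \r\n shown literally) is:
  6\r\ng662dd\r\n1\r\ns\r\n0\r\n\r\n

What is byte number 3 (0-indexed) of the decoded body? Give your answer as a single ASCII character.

Answer: 2

Derivation:
Chunk 1: stream[0..1]='6' size=0x6=6, data at stream[3..9]='g662dd' -> body[0..6], body so far='g662dd'
Chunk 2: stream[11..12]='1' size=0x1=1, data at stream[14..15]='s' -> body[6..7], body so far='g662dds'
Chunk 3: stream[17..18]='0' size=0 (terminator). Final body='g662dds' (7 bytes)
Body byte 3 = '2'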